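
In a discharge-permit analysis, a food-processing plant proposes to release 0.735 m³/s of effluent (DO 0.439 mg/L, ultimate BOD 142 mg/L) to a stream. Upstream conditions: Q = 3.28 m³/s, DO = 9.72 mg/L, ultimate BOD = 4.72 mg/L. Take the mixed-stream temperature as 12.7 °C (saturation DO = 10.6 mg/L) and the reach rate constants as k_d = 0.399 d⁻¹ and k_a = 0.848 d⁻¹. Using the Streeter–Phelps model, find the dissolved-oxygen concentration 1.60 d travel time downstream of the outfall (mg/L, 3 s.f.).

DO ≈ 2.76 mg/L

Mixed DO = (3.28×9.72 + 0.735×0.439)/(3.28+0.735) = 32.20/4.015 = 8.021 mg/L.
Mixed L₀ = (3.28×4.72 + 0.735×142)/(4.015) = 119.9/4.015 = 29.85 mg/L.
Initial deficit D₀ = C_s − DO₀ = 10.6 − 8.021 = 2.579 mg/L.
D(1.60) = [0.399×29.85/(0.848−0.399)](e^(−0.399×1.60) − e^(−0.848×1.60)) + 2.579 e^(−0.848×1.60)
= 26.53 × (0.5281 − 0.2575) + 2.579 × 0.2575 = 7.844 mg/L.
DO = 10.6 − 7.844 = 2.756 mg/L.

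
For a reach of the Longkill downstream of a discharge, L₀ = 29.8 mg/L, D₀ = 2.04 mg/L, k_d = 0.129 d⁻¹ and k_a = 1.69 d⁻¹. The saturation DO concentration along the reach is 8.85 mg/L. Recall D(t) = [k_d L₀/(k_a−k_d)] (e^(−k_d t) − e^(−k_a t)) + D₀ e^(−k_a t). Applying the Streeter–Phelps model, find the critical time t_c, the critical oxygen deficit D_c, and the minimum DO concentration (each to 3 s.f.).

t_c ≈ 0.519 d; D_c ≈ 2.13 mg/L; min DO ≈ 6.72 mg/L

At the critical point dD/dt = 0, so k_d L₀ e^(−k_d t) = k_a D. Substituting D(t) from the Streeter–Phelps equation and solving for t gives
t_c = ln[(k_a/k_d)(1 − D₀(k_a−k_d)/(k_d L₀))] / (k_a−k_d).
Here k_a−k_d = 1.561 d⁻¹ and 1 − D₀(k_a−k_d)/(k_d L₀) = 1 − 2.04×1.561/(0.129×29.8) = 0.1716, so
t_c = ln(13.10 × 0.1716) / 1.561 = 0.8102 / 1.561 = 0.5190 d.
L(t_c) = L₀ e^(−k_d t_c) = 29.8 × 0.9352 = 27.87 mg/L, and at the critical point k_a D_c = k_d L, so D_c = (0.129/1.69) × 27.87 = 2.127 mg/L.
Minimum DO = C_s − D_c = 8.85 − 2.127 = 6.723 mg/L.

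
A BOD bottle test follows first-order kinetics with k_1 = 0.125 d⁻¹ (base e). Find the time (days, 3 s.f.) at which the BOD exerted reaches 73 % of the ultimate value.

t ≈ 10.5 d

y/L₀ = 1 − e^(−k_1 t) = 0.73 ⇒ e^(−k_1 t) = 0.270
t = −ln(0.270) / 0.125 = 1.309 / 0.125 = 10.47 d.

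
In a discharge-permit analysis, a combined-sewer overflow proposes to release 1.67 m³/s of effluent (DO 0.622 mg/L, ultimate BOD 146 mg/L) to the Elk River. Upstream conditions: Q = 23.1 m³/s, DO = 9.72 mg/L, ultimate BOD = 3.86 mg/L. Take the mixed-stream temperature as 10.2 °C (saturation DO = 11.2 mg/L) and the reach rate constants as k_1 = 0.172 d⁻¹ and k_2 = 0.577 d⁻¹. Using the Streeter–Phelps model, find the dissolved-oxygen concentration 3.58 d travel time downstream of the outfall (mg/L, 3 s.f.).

Mixed DO = (23.1×9.72 + 1.67×0.622)/(23.1+1.67) = 225.6/24.77 = 9.107 mg/L.
Mixed L₀ = (23.1×3.86 + 1.67×146)/(24.77) = 333.0/24.77 = 13.44 mg/L.
Initial deficit D₀ = C_s − DO₀ = 11.2 − 9.107 = 2.093 mg/L.
D(3.58) = [0.172×13.44/(0.577−0.172)](e^(−0.172×3.58) − e^(−0.577×3.58)) + 2.093 e^(−0.577×3.58)
= 5.709 × (0.5402 − 0.1267) + 2.093 × 0.1267 = 2.626 mg/L.
DO = 11.2 − 2.626 = 8.574 mg/L.

DO ≈ 8.57 mg/L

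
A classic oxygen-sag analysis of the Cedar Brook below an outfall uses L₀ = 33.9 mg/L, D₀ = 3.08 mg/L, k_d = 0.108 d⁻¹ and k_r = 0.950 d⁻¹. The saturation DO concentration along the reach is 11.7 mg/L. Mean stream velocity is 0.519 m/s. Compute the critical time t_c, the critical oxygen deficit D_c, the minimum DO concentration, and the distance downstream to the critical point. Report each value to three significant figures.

With k_r/k_d = 8.796 and 1 − D₀(k_r−k_d)/(k_d L₀) = 0.2917,
t_c = ln(8.796 × 0.2917) / (0.950 − 0.108) = ln(2.566) / 0.8420 = 0.9422/0.8420 = 1.119 d.
D_c = (k_d/k_r) L₀ e^(−k_d t_c) = (0.108/0.950) × 33.9 × e^(−0.108×1.119) = 0.1137 × 33.9 × 0.8862 = 3.415 mg/L.
Minimum DO = C_s − D_c = 11.7 − 3.415 = 8.285 mg/L.
x_c = v t_c = 0.519 m/s × 1.119 d × 86400 s/d = 50180 m ≈ 50.2 km.

t_c ≈ 1.12 d; D_c ≈ 3.42 mg/L; min DO ≈ 8.28 mg/L; x_c ≈ 50.2 km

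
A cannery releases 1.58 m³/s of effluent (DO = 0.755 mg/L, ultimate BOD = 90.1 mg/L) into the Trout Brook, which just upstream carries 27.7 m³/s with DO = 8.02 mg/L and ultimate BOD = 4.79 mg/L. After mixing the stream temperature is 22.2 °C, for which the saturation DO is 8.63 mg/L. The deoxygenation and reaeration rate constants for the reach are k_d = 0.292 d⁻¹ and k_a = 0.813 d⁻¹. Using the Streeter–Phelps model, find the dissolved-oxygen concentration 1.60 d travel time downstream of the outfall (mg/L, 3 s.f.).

Mixed DO = (27.7×8.02 + 1.58×0.755)/(27.7+1.58) = 223.3/29.28 = 7.628 mg/L.
Mixed L₀ = (27.7×4.79 + 1.58×90.1)/(29.28) = 275.0/29.28 = 9.393 mg/L.
Initial deficit D₀ = C_s − DO₀ = 8.63 − 7.628 = 1.002 mg/L.
D(1.60) = [0.292×9.393/(0.813−0.292)](e^(−0.292×1.60) − e^(−0.813×1.60)) + 1.002 e^(−0.813×1.60)
= 5.265 × (0.6268 − 0.2723) + 1.002 × 0.2723 = 2.139 mg/L.
DO = 8.63 − 2.139 = 6.491 mg/L.

DO ≈ 6.49 mg/L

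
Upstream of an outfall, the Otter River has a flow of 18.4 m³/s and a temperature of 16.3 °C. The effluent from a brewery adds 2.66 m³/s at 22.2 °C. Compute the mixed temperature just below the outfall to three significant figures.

Flow-weighted mixing: C = (Q_r C_r + Q_w C_w)/(Q_r + Q_w)
= (18.4×16.3 + 2.66×22.2)/(18.4 + 2.66) = 359.0/21.06 = 17.05 °C.

17.0 °C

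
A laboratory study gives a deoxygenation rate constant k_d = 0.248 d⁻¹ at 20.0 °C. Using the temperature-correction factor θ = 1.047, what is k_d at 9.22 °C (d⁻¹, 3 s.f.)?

k_d ≈ 0.151 d⁻¹

k_d(T₂) = k_d(T₁) · θ^(T₂−T₁) = 0.248 × 1.047^(9.22−20.0)
= 0.248 × 1.047^-10.8 = 0.248 × 0.6095 = 0.1512 d⁻¹.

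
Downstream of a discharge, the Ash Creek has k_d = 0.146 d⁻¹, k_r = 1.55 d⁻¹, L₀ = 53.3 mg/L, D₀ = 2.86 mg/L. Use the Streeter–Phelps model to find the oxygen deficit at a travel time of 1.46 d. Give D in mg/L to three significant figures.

k_d L₀/(k_r−k_d) = 0.146×53.3/(1.55−0.146) = 7.782/1.404 = 5.543 mg/L.
e^(−k_d t) = e^(−0.146×1.460) = 0.8080; e^(−k_r t) = e^(−1.55×1.460) = 0.1040.
D = 5.543 × (0.8080 − 0.1040) + 2.86 × 0.1040 = 3.902 + 0.2975 = 4.199 mg/L.

D ≈ 4.20 mg/L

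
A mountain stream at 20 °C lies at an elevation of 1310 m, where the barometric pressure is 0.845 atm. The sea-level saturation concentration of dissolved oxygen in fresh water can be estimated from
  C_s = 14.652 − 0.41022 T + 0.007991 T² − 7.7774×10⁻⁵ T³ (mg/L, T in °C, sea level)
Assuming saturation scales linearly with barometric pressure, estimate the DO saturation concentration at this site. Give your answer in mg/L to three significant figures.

At sea level: C_s = 14.652 − 0.41022×20 + 0.007991×20² − 7.7774×10⁻⁵×20³ = 9.022 mg/L.
Pressure correction: C_s' = 9.022 × 0.845 = 7.623 mg/L.

C_s ≈ 7.62 mg/L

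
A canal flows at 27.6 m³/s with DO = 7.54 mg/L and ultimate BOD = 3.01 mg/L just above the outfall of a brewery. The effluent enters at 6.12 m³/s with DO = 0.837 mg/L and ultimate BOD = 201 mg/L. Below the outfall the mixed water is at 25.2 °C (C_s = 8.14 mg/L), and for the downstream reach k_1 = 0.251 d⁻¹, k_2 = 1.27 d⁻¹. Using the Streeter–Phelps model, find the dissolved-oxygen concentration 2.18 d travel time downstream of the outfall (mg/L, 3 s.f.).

Mixed DO = (27.6×7.54 + 6.12×0.837)/(27.6+6.12) = 213.2/33.72 = 6.323 mg/L.
Mixed L₀ = (27.6×3.01 + 6.12×201)/(33.72) = 1313/33.72 = 38.94 mg/L.
Initial deficit D₀ = C_s − DO₀ = 8.14 − 6.323 = 1.817 mg/L.
D(2.18) = [0.251×38.94/(1.27−0.251)](e^(−0.251×2.18) − e^(−1.27×2.18)) + 1.817 e^(−1.27×2.18)
= 9.593 × (0.5786 − 0.06275) + 1.817 × 0.06275 = 5.062 mg/L.
DO = 8.14 − 5.062 = 3.078 mg/L.

DO ≈ 3.08 mg/L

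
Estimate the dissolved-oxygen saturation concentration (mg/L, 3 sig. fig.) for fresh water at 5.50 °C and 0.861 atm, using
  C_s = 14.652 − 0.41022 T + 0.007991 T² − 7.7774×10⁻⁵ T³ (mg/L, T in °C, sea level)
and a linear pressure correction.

At sea level: C_s = 14.652 − 0.41022×5.50 + 0.007991×5.50² − 7.7774×10⁻⁵×5.50³ = 12.62 mg/L.
Pressure correction: C_s' = 12.62 × 0.861 = 10.87 mg/L.

C_s ≈ 10.9 mg/L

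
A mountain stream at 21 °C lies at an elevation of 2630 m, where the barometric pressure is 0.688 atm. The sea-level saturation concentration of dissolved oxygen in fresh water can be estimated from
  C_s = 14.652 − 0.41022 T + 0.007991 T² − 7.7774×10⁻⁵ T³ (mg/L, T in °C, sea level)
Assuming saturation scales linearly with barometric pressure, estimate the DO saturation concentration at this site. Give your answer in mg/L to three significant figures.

At sea level: C_s = 14.652 − 0.41022×21 + 0.007991×21² − 7.7774×10⁻⁵×21³ = 8.841 mg/L.
Pressure correction: C_s' = 8.841 × 0.688 = 6.083 mg/L.

C_s ≈ 6.08 mg/L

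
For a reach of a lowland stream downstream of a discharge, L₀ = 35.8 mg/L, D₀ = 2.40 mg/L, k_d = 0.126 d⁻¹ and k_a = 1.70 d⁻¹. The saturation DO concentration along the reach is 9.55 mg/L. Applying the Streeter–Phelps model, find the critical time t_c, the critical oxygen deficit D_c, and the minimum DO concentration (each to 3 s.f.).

t_c ≈ 0.499 d; D_c ≈ 2.49 mg/L; min DO ≈ 7.06 mg/L

With k_a/k_d = 13.49 and 1 − D₀(k_a−k_d)/(k_d L₀) = 0.1625,
t_c = ln(13.49 × 0.1625) / (1.70 − 0.126) = ln(2.193) / 1.574 = 0.7853/1.574 = 0.4989 d.
D_c = (k_d/k_a) L₀ e^(−k_d t_c) = (0.126/1.70) × 35.8 × e^(−0.126×0.4989) = 0.07412 × 35.8 × 0.9391 = 2.492 mg/L.
Minimum DO = C_s − D_c = 9.55 − 2.492 = 7.058 mg/L.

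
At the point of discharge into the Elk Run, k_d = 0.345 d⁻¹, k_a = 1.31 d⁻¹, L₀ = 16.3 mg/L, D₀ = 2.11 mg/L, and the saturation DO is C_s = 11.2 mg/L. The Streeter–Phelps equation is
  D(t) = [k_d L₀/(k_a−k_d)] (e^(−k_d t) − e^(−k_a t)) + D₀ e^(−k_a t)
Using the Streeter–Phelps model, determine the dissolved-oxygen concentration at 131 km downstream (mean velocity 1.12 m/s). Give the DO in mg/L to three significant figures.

DO ≈ 8.18 mg/L

Travel time t = x/v = 131 km / (1.12 m/s) = 131000 m / 1.12 m/s = 117000 s = 1.354 d.
k_d L₀/(k_a−k_d) = 0.345×16.3/(1.31−0.345) = 5.623/0.9650 = 5.827 mg/L.
e^(−k_d t) = e^(−0.345×1.354) = 0.6269; e^(−k_a t) = e^(−1.31×1.354) = 0.1698.
D = 5.827 × (0.6269 − 0.1698) + 2.11 × 0.1698 = 2.664 + 0.3582 = 3.022 mg/L.
DO = C_s − D = 11.2 − 3.022 = 8.178 mg/L.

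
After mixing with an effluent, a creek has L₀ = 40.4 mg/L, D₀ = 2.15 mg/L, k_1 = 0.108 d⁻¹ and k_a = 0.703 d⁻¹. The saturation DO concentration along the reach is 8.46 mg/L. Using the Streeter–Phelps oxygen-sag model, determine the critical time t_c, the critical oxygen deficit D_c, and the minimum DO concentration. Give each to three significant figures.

At the critical point dD/dt = 0, so k_1 L₀ e^(−k_1 t) = k_a D. Substituting D(t) from the Streeter–Phelps equation and solving for t gives
t_c = ln[(k_a/k_1)(1 − D₀(k_a−k_1)/(k_1 L₀))] / (k_a−k_1).
Here k_a−k_1 = 0.5950 d⁻¹ and 1 − D₀(k_a−k_1)/(k_1 L₀) = 1 − 2.15×0.5950/(0.108×40.4) = 0.7068, so
t_c = ln(6.509 × 0.7068) / 0.5950 = 1.526 / 0.5950 = 2.565 d.
D_c = (k_1/k_a) L₀ e^(−k_1 t_c) = (0.108/0.703) × 40.4 × e^(−0.108×2.565) = 0.1536 × 40.4 × 0.7580 = 4.705 mg/L.
Minimum DO = C_s − D_c = 8.46 − 4.705 = 3.755 mg/L.

t_c ≈ 2.57 d; D_c ≈ 4.70 mg/L; min DO ≈ 3.76 mg/L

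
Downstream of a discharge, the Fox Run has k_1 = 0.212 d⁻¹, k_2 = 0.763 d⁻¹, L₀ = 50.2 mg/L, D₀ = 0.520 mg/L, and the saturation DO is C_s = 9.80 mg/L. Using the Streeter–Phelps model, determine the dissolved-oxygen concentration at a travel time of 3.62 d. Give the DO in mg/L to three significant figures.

k_1 L₀/(k_2−k_1) = 0.212×50.2/(0.763−0.212) = 10.64/0.5510 = 19.31 mg/L.
e^(−k_1 t) = e^(−0.212×3.620) = 0.4642; e^(−k_2 t) = e^(−0.763×3.620) = 0.06316.
D = 19.31 × (0.4642 − 0.06316) + 0.520 × 0.06316 = 7.746 + 0.03284 = 7.779 mg/L.
DO = C_s − D = 9.80 − 7.779 = 2.021 mg/L.

DO ≈ 2.02 mg/L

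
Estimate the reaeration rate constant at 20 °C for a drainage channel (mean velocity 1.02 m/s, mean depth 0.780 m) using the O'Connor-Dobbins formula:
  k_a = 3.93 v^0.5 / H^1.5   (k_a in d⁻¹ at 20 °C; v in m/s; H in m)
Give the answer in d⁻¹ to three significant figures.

k_a = 3.93 × 1.02^0.5 / 0.780^1.5 = 3.93 × 1.010 / 0.6889 = 5.762 d⁻¹.

k_a ≈ 5.76 d⁻¹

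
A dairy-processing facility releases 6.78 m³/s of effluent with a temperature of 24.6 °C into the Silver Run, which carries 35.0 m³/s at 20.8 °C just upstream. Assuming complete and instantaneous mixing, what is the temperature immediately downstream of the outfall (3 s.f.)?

21.4 °C

Flow-weighted mixing: C = (Q_r C_r + Q_w C_w)/(Q_r + Q_w)
= (35.0×20.8 + 6.78×24.6)/(35.0 + 6.78) = 894.8/41.78 = 21.42 °C.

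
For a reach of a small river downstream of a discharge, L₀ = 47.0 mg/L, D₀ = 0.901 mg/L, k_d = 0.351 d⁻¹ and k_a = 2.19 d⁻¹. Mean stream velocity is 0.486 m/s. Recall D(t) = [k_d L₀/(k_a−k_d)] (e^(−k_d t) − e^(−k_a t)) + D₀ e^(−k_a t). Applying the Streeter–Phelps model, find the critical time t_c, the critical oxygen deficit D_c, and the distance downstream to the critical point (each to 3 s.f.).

At the critical point dD/dt = 0, so k_d L₀ e^(−k_d t) = k_a D. Substituting D(t) from the Streeter–Phelps equation and solving for t gives
t_c = ln[(k_a/k_d)(1 − D₀(k_a−k_d)/(k_d L₀))] / (k_a−k_d).
Here k_a−k_d = 1.839 d⁻¹ and 1 − D₀(k_a−k_d)/(k_d L₀) = 1 − 0.901×1.839/(0.351×47.0) = 0.8996, so
t_c = ln(6.239 × 0.8996) / 1.839 = 1.725 / 1.839 = 0.9380 d.
D_c = (k_d/k_a) L₀ e^(−k_d t_c) = (0.351/2.19) × 47.0 × e^(−0.351×0.9380) = 0.1603 × 47.0 × 0.7195 = 5.420 mg/L.
x_c = v t_c = 0.486 m/s × 0.9380 d × 86400 s/d = 39390 m ≈ 39.4 km.

t_c ≈ 0.938 d; D_c ≈ 5.42 mg/L; x_c ≈ 39.4 km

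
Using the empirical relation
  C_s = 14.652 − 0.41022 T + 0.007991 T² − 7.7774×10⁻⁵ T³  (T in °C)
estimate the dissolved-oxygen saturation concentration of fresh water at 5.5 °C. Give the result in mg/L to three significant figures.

C_s = 14.652 − 0.41022×5.5 + 0.007991×5.5² − 7.7774×10⁻⁵×5.5³ = 12.62 mg/L.

C_s ≈ 12.6 mg/L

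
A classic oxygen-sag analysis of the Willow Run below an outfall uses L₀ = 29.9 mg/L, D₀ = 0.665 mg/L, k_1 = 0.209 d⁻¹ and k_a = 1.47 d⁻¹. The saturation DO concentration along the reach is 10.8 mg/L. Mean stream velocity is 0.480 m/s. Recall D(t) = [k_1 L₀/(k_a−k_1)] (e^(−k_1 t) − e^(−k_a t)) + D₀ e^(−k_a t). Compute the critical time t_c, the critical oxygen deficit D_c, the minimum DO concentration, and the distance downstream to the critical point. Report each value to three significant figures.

t_c = [1/(k_a−k_1)] ln[(k_a/k_1)(1 − D₀(k_a−k_1)/(k_1 L₀))]
= [1/(1.47−0.209)] ln[(1.47/0.209)(1 − 0.665×1.261/(0.209×29.9))]
= (1/1.261) ln[7.033 × 0.8658] = 0.7930 × ln(6.090) = 0.7930 × 1.807 = 1.433 d.
L(t_c) = L₀ e^(−k_1 t_c) = 29.9 × 0.7412 = 22.16 mg/L, and at the critical point k_a D_c = k_1 L, so D_c = (0.209/1.47) × 22.16 = 3.151 mg/L.
Minimum DO = C_s − D_c = 10.8 − 3.151 = 7.649 mg/L.
x_c = v t_c = 0.480 m/s × 1.433 d × 86400 s/d = 59420 m ≈ 59.4 km.

t_c ≈ 1.43 d; D_c ≈ 3.15 mg/L; min DO ≈ 7.65 mg/L; x_c ≈ 59.4 km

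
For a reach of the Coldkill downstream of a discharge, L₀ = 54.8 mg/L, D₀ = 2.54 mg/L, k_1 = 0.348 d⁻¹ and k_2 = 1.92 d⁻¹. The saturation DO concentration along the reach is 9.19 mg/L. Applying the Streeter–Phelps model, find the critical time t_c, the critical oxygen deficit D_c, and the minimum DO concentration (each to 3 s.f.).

t_c = [1/(k_2−k_1)] ln[(k_2/k_1)(1 − D₀(k_2−k_1)/(k_1 L₀))]
= [1/(1.92−0.348)] ln[(1.92/0.348)(1 − 2.54×1.572/(0.348×54.8))]
= (1/1.572) ln[5.517 × 0.7906] = 0.6361 × ln(4.362) = 0.6361 × 1.473 = 0.9370 d.
L(t_c) = L₀ e^(−k_1 t_c) = 54.8 × 0.7218 = 39.55 mg/L, and at the critical point k_2 D_c = k_1 L, so D_c = (0.348/1.92) × 39.55 = 7.169 mg/L.
Minimum DO = C_s − D_c = 9.19 − 7.169 = 2.021 mg/L.

t_c ≈ 0.937 d; D_c ≈ 7.17 mg/L; min DO ≈ 2.02 mg/L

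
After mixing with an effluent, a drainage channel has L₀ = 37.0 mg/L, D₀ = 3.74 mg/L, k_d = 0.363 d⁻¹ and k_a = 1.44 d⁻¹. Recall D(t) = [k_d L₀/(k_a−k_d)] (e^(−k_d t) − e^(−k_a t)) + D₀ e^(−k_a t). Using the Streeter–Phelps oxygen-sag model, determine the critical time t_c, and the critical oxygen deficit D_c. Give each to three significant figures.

t_c = [1/(k_a−k_d)] ln[(k_a/k_d)(1 − D₀(k_a−k_d)/(k_d L₀))]
= [1/(1.44−0.363)] ln[(1.44/0.363)(1 − 3.74×1.077/(0.363×37.0))]
= (1/1.077) ln[3.967 × 0.7001] = 0.9285 × ln(2.777) = 0.9285 × 1.021 = 0.9484 d.
D_c = (k_d/k_a) L₀ e^(−k_d t_c) = (0.363/1.44) × 37.0 × e^(−0.363×0.9484) = 0.2521 × 37.0 × 0.7087 = 6.610 mg/L.

t_c ≈ 0.948 d; D_c ≈ 6.61 mg/L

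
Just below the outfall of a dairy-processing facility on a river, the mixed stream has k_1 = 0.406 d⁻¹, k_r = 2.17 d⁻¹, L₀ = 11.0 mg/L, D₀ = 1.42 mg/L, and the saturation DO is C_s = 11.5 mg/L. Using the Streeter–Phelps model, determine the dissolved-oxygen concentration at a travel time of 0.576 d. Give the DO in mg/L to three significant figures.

k_1 L₀/(k_r−k_1) = 0.406×11.0/(2.17−0.406) = 4.466/1.764 = 2.532 mg/L.
e^(−k_1 t) = e^(−0.406×0.5760) = 0.7915; e^(−k_r t) = e^(−2.17×0.5760) = 0.2865.
D = 2.532 × (0.7915 − 0.2865) + 1.42 × 0.2865 = 1.278 + 0.4069 = 1.685 mg/L.
DO = C_s − D = 11.5 − 1.685 = 9.815 mg/L.

DO ≈ 9.81 mg/L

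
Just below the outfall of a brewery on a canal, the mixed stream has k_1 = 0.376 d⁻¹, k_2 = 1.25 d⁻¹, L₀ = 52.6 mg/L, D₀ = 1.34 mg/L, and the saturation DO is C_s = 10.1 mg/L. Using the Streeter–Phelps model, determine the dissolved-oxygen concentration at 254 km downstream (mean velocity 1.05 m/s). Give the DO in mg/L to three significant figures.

Travel time t = x/v = 254 km / (1.05 m/s) = 254000 m / 1.05 m/s = 241900 s = 2.800 d.
k_1 L₀/(k_2−k_1) = 0.376×52.6/(1.25−0.376) = 19.78/0.8740 = 22.63 mg/L.
e^(−k_1 t) = e^(−0.376×2.800) = 0.3490; e^(−k_2 t) = e^(−1.25×2.800) = 0.03020.
D = 22.63 × (0.3490 − 0.03020) + 1.34 × 0.03020 = 7.214 + 0.04047 = 7.254 mg/L.
DO = C_s − D = 10.1 − 7.254 = 2.846 mg/L.

DO ≈ 2.85 mg/L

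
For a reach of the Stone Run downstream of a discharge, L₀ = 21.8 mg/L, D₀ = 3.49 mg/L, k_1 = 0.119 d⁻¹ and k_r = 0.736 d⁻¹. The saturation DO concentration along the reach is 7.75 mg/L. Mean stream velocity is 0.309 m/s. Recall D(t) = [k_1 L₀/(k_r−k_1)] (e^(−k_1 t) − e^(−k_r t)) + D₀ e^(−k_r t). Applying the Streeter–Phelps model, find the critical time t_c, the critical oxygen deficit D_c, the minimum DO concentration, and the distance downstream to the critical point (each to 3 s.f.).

At the critical point dD/dt = 0, so k_1 L₀ e^(−k_1 t) = k_r D. Substituting D(t) from the Streeter–Phelps equation and solving for t gives
t_c = ln[(k_r/k_1)(1 − D₀(k_r−k_1)/(k_1 L₀))] / (k_r−k_1).
Here k_r−k_1 = 0.6170 d⁻¹ and 1 − D₀(k_r−k_1)/(k_1 L₀) = 1 − 3.49×0.6170/(0.119×21.8) = 0.1699, so
t_c = ln(6.185 × 0.1699) / 0.6170 = 0.04982 / 0.6170 = 0.08075 d.
D_c = (k_1/k_r) L₀ e^(−k_1 t_c) = (0.119/0.736) × 21.8 × e^(−0.119×0.08075) = 0.1617 × 21.8 × 0.9904 = 3.491 mg/L.
Minimum DO = C_s − D_c = 7.75 − 3.491 = 4.259 mg/L.
x_c = v t_c = 0.309 m/s × 0.08075 d × 86400 s/d = 2156 m ≈ 2.16 km.

t_c ≈ 0.0808 d; D_c ≈ 3.49 mg/L; min DO ≈ 4.26 mg/L; x_c ≈ 2.16 km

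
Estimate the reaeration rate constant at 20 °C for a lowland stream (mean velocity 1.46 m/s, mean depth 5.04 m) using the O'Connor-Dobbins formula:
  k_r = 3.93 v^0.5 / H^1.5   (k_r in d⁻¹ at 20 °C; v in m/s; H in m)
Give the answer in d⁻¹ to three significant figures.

k_r ≈ 0.420 d⁻¹

k_r = 3.93 × 1.46^0.5 / 5.04^1.5 = 3.93 × 1.208 / 11.31 = 0.4197 d⁻¹.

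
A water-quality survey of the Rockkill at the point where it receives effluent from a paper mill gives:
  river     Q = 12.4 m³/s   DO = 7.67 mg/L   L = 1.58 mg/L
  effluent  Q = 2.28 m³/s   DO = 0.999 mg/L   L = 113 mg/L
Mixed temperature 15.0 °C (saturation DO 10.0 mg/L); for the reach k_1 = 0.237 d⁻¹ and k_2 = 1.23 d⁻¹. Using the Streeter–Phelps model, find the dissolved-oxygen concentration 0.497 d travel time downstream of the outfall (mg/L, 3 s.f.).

DO ≈ 6.61 mg/L

Mixed DO = (12.4×7.67 + 2.28×0.999)/(12.4+2.28) = 97.39/14.68 = 6.634 mg/L.
Mixed L₀ = (12.4×1.58 + 2.28×113)/(14.68) = 277.2/14.68 = 18.89 mg/L.
Initial deficit D₀ = C_s − DO₀ = 10.0 − 6.634 = 3.366 mg/L.
D(0.497) = [0.237×18.89/(1.23−0.237)](e^(−0.237×0.497) − e^(−1.23×0.497)) + 3.366 e^(−1.23×0.497)
= 4.507 × (0.8889 − 0.5426) + 3.366 × 0.5426 = 3.387 mg/L.
DO = 10.0 − 3.387 = 6.613 mg/L.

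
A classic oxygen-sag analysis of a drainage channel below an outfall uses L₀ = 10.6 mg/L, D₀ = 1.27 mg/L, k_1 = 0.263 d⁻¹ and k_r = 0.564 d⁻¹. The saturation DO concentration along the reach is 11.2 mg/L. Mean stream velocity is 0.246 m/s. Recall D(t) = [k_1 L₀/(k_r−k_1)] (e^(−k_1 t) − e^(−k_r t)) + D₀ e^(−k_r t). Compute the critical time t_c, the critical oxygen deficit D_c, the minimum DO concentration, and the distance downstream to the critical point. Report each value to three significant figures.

t_c ≈ 2.04 d; D_c ≈ 2.89 mg/L; min DO ≈ 8.31 mg/L; x_c ≈ 43.5 km

t_c = [1/(k_r−k_1)] ln[(k_r/k_1)(1 − D₀(k_r−k_1)/(k_1 L₀))]
= [1/(0.564−0.263)] ln[(0.564/0.263)(1 − 1.27×0.3010/(0.263×10.6))]
= (1/0.3010) ln[2.144 × 0.8629] = 3.322 × ln(1.850) = 3.322 × 0.6154 = 2.045 d.
L(t_c) = L₀ e^(−k_1 t_c) = 10.6 × 0.5841 = 6.191 mg/L, and at the critical point k_r D_c = k_1 L, so D_c = (0.263/0.564) × 6.191 = 2.887 mg/L.
Minimum DO = C_s − D_c = 11.2 − 2.887 = 8.313 mg/L.
x_c = v t_c = 0.246 m/s × 2.045 d × 86400 s/d = 43460 m ≈ 43.5 km.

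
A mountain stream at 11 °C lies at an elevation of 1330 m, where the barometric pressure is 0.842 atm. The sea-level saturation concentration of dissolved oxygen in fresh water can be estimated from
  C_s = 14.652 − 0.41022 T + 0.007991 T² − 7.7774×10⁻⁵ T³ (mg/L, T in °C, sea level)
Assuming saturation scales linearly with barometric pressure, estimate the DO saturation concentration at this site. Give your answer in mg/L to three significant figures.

At sea level: C_s = 14.652 − 0.41022×11 + 0.007991×11² − 7.7774×10⁻⁵×11³ = 11.00 mg/L.
Pressure correction: C_s' = 11.00 × 0.842 = 9.265 mg/L.

C_s ≈ 9.26 mg/L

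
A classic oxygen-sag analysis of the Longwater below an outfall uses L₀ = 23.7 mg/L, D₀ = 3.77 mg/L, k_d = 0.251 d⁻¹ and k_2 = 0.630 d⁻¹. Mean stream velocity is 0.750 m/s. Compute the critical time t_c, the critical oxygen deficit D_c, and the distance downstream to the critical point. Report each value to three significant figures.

t_c ≈ 1.70 d; D_c ≈ 6.16 mg/L; x_c ≈ 110 km

t_c = [1/(k_2−k_d)] ln[(k_2/k_d)(1 − D₀(k_2−k_d)/(k_d L₀))]
= [1/(0.630−0.251)] ln[(0.630/0.251)(1 − 3.77×0.3790/(0.251×23.7))]
= (1/0.3790) ln[2.510 × 0.7598] = 2.639 × ln(1.907) = 2.639 × 0.6456 = 1.703 d.
L(t_c) = L₀ e^(−k_d t_c) = 23.7 × 0.6521 = 15.45 mg/L, and at the critical point k_2 D_c = k_d L, so D_c = (0.251/0.630) × 15.45 = 6.157 mg/L.
x_c = v t_c = 0.750 m/s × 1.703 d × 86400 s/d = 110400 m ≈ 110 km.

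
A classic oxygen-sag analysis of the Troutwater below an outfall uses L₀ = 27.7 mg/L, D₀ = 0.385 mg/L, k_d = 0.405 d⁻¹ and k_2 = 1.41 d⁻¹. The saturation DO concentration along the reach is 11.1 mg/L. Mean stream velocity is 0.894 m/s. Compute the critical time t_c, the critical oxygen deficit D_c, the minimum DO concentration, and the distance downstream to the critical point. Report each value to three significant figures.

With k_2/k_d = 3.481 and 1 − D₀(k_2−k_d)/(k_d L₀) = 0.9655,
t_c = ln(3.481 × 0.9655) / (1.41 − 0.405) = ln(3.361) / 1.005 = 1.212/1.005 = 1.206 d.
D_c = (k_d/k_2) L₀ e^(−k_d t_c) = (0.405/1.41) × 27.7 × e^(−0.405×1.206) = 0.2872 × 27.7 × 0.6135 = 4.881 mg/L.
Minimum DO = C_s − D_c = 11.1 − 4.881 = 6.219 mg/L.
x_c = v t_c = 0.894 m/s × 1.206 d × 86400 s/d = 93180 m ≈ 93.2 km.

t_c ≈ 1.21 d; D_c ≈ 4.88 mg/L; min DO ≈ 6.22 mg/L; x_c ≈ 93.2 km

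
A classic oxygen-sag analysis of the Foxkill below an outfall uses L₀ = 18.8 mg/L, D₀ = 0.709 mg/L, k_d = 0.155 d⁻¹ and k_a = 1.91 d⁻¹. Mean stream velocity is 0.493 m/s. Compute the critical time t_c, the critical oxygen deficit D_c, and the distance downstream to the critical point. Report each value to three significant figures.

t_c ≈ 1.11 d; D_c ≈ 1.28 mg/L; x_c ≈ 47.4 km

At the critical point dD/dt = 0, so k_d L₀ e^(−k_d t) = k_a D. Substituting D(t) from the Streeter–Phelps equation and solving for t gives
t_c = ln[(k_a/k_d)(1 − D₀(k_a−k_d)/(k_d L₀))] / (k_a−k_d).
Here k_a−k_d = 1.755 d⁻¹ and 1 − D₀(k_a−k_d)/(k_d L₀) = 1 − 0.709×1.755/(0.155×18.8) = 0.5730, so
t_c = ln(12.32 × 0.5730) / 1.755 = 1.955 / 1.755 = 1.114 d.
L(t_c) = L₀ e^(−k_d t_c) = 18.8 × 0.8415 = 15.82 mg/L, and at the critical point k_a D_c = k_d L, so D_c = (0.155/1.91) × 15.82 = 1.284 mg/L.
x_c = v t_c = 0.493 m/s × 1.114 d × 86400 s/d = 47440 m ≈ 47.4 km.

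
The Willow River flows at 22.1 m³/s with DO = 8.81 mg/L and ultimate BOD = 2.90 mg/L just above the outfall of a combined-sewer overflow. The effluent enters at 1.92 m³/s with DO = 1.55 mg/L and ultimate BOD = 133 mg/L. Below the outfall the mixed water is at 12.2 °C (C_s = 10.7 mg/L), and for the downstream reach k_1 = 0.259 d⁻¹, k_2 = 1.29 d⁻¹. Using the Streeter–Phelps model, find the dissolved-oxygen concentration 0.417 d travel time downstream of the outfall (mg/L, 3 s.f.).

Mixed DO = (22.1×8.81 + 1.92×1.55)/(22.1+1.92) = 197.7/24.02 = 8.230 mg/L.
Mixed L₀ = (22.1×2.90 + 1.92×133)/(24.02) = 319.4/24.02 = 13.30 mg/L.
Initial deficit D₀ = C_s − DO₀ = 10.7 − 8.230 = 2.470 mg/L.
D(0.417) = [0.259×13.30/(1.29−0.259)](e^(−0.259×0.417) − e^(−1.29×0.417)) + 2.470 e^(−1.29×0.417)
= 3.341 × (0.8976 − 0.5840) + 2.470 × 0.5840 = 2.491 mg/L.
DO = 10.7 − 2.491 = 8.209 mg/L.

DO ≈ 8.21 mg/L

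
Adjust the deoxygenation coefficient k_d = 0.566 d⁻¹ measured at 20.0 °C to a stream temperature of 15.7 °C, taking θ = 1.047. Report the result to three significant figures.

k_d(T₂) = k_d(T₁) · θ^(T₂−T₁) = 0.566 × 1.047^(15.7−20.0)
= 0.566 × 1.047^-4.30 = 0.566 × 0.8208 = 0.4646 d⁻¹.

k_d ≈ 0.465 d⁻¹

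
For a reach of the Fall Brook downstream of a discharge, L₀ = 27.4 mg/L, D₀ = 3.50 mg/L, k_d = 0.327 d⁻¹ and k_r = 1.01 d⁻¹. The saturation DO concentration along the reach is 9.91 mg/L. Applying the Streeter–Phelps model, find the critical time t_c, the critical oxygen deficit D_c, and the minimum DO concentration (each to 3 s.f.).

t_c = [1/(k_r−k_d)] ln[(k_r/k_d)(1 − D₀(k_r−k_d)/(k_d L₀))]
= [1/(1.01−0.327)] ln[(1.01/0.327)(1 − 3.50×0.6830/(0.327×27.4))]
= (1/0.6830) ln[3.089 × 0.7332] = 1.464 × ln(2.265) = 1.464 × 0.8174 = 1.197 d.
L(t_c) = L₀ e^(−k_d t_c) = 27.4 × 0.6761 = 18.53 mg/L, and at the critical point k_r D_c = k_d L, so D_c = (0.327/1.01) × 18.53 = 5.998 mg/L.
Minimum DO = C_s − D_c = 9.91 − 5.998 = 3.912 mg/L.

t_c ≈ 1.20 d; D_c ≈ 6.00 mg/L; min DO ≈ 3.91 mg/L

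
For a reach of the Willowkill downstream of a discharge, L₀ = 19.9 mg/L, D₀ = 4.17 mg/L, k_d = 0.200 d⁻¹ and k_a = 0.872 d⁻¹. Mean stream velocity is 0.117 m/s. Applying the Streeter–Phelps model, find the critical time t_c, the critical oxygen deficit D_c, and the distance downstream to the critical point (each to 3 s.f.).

t_c ≈ 0.379 d; D_c ≈ 4.23 mg/L; x_c ≈ 3.83 km

At the critical point dD/dt = 0, so k_d L₀ e^(−k_d t) = k_a D. Substituting D(t) from the Streeter–Phelps equation and solving for t gives
t_c = ln[(k_a/k_d)(1 − D₀(k_a−k_d)/(k_d L₀))] / (k_a−k_d).
Here k_a−k_d = 0.6720 d⁻¹ and 1 − D₀(k_a−k_d)/(k_d L₀) = 1 − 4.17×0.6720/(0.200×19.9) = 0.2959, so
t_c = ln(4.360 × 0.2959) / 0.6720 = 0.2548 / 0.6720 = 0.3792 d.
D_c = (k_d/k_a) L₀ e^(−k_d t_c) = (0.200/0.872) × 19.9 × e^(−0.200×0.3792) = 0.2294 × 19.9 × 0.9270 = 4.231 mg/L.
x_c = v t_c = 0.117 m/s × 0.3792 d × 86400 s/d = 3833 m ≈ 3.83 km.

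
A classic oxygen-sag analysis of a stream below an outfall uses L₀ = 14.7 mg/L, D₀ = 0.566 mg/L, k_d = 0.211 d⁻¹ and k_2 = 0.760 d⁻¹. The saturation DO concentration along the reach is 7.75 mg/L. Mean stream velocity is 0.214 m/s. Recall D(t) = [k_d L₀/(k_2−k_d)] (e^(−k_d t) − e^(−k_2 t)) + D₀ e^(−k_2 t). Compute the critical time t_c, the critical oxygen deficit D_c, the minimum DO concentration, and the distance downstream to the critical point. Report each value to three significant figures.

With k_2/k_d = 3.602 and 1 − D₀(k_2−k_d)/(k_d L₀) = 0.8998,
t_c = ln(3.602 × 0.8998) / (0.760 − 0.211) = ln(3.241) / 0.5490 = 1.176/0.5490 = 2.142 d.
L(t_c) = L₀ e^(−k_d t_c) = 14.7 × 0.6364 = 9.355 mg/L, and at the critical point k_2 D_c = k_d L, so D_c = (0.211/0.760) × 9.355 = 2.597 mg/L.
Minimum DO = C_s − D_c = 7.75 − 2.597 = 5.153 mg/L.
x_c = v t_c = 0.214 m/s × 2.142 d × 86400 s/d = 39600 m ≈ 39.6 km.

t_c ≈ 2.14 d; D_c ≈ 2.60 mg/L; min DO ≈ 5.15 mg/L; x_c ≈ 39.6 km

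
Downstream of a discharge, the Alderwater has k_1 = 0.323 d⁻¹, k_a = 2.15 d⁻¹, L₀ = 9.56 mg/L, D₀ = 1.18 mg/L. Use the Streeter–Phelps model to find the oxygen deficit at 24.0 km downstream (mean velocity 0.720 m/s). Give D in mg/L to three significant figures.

D ≈ 1.27 mg/L

Travel time t = x/v = 24.0 km / (0.720 m/s) = 24000 m / 0.720 m/s = 33330 s = 0.3858 d.
k_1 L₀/(k_a−k_1) = 0.323×9.56/(2.15−0.323) = 3.088/1.827 = 1.690 mg/L.
e^(−k_1 t) = e^(−0.323×0.3858) = 0.8828; e^(−k_a t) = e^(−2.15×0.3858) = 0.4363.
D = 1.690 × (0.8828 − 0.4363) + 1.18 × 0.4363 = 0.7547 + 0.5148 = 1.270 mg/L.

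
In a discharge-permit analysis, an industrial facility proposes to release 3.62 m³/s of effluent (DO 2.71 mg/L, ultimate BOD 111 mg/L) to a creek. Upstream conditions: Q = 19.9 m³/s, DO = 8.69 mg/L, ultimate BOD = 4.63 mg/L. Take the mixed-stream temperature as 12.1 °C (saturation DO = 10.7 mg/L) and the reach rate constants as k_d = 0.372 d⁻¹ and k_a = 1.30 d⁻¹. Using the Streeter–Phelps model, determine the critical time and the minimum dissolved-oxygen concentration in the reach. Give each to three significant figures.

t_c ≈ 0.887 d; minimum DO ≈ 6.38 mg/L

Mixed DO = (19.9×8.69 + 3.62×2.71)/(19.9+3.62) = 182.7/23.52 = 7.770 mg/L.
Mixed L₀ = (19.9×4.63 + 3.62×111)/(23.52) = 494.0/23.52 = 21.00 mg/L.
Initial deficit D₀ = C_s − DO₀ = 10.7 − 7.770 = 2.930 mg/L.
t_c = (1/0.9280) ln[(1.30/0.372)(1 − 2.930×0.9280/(0.372×21.00))] = 1.078 × ln(2.278) = 0.8873 d.
D_c = (0.372/1.30) × 21.00 × e^(−0.372×0.8873) = 0.2862 × 21.00 × 0.7189 = 4.320 mg/L.
Minimum DO = 10.7 − 4.320 = 6.380 mg/L.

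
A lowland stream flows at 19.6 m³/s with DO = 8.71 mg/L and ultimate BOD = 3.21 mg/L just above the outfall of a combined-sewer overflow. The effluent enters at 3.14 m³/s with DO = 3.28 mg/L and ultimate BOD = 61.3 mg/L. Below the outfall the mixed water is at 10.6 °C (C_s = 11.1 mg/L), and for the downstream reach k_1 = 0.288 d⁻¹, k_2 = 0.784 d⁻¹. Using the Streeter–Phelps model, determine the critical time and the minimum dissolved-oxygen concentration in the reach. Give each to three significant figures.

t_c ≈ 0.695 d; minimum DO ≈ 7.72 mg/L

Mixed DO = (19.6×8.71 + 3.14×3.28)/(19.6+3.14) = 181.0/22.74 = 7.960 mg/L.
Mixed L₀ = (19.6×3.21 + 3.14×61.3)/(22.74) = 255.4/22.74 = 11.23 mg/L.
Initial deficit D₀ = C_s − DO₀ = 11.1 − 7.960 = 3.140 mg/L.
t_c = (1/0.4960) ln[(0.784/0.288)(1 − 3.140×0.4960/(0.288×11.23))] = 2.016 × ln(1.412) = 0.6950 d.
D_c = (0.288/0.784) × 11.23 × e^(−0.288×0.6950) = 0.3673 × 11.23 × 0.8186 = 3.377 mg/L.
Minimum DO = 11.1 − 3.377 = 7.723 mg/L.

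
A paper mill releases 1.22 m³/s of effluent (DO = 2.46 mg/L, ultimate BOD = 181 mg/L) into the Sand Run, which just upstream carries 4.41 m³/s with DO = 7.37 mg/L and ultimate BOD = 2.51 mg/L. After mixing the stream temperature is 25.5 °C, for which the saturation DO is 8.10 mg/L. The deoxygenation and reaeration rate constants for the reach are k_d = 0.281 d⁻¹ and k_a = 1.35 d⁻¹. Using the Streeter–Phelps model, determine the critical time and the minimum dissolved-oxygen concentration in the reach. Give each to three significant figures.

Mixed DO = (4.41×7.37 + 1.22×2.46)/(4.41+1.22) = 35.50/5.630 = 6.306 mg/L.
Mixed L₀ = (4.41×2.51 + 1.22×181)/(5.630) = 231.9/5.630 = 41.19 mg/L.
Initial deficit D₀ = C_s − DO₀ = 8.10 − 6.306 = 1.794 mg/L.
t_c = (1/1.069) ln[(1.35/0.281)(1 − 1.794×1.069/(0.281×41.19))] = 0.9355 × ln(4.008) = 1.299 d.
D_c = (0.281/1.35) × 41.19 × e^(−0.281×1.299) = 0.2081 × 41.19 × 0.6942 = 5.952 mg/L.
Minimum DO = 8.10 − 5.952 = 2.148 mg/L.

t_c ≈ 1.30 d; minimum DO ≈ 2.15 mg/L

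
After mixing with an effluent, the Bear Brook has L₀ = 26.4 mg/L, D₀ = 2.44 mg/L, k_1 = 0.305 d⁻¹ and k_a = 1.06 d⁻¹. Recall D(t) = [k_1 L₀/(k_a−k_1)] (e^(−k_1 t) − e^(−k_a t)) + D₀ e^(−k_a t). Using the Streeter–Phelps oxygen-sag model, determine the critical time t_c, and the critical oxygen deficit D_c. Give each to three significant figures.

t_c = [1/(k_a−k_1)] ln[(k_a/k_1)(1 − D₀(k_a−k_1)/(k_1 L₀))]
= [1/(1.06−0.305)] ln[(1.06/0.305)(1 − 2.44×0.7550/(0.305×26.4))]
= (1/0.7550) ln[3.475 × 0.7712] = 1.325 × ln(2.680) = 1.325 × 0.9859 = 1.306 d.
D_c = (k_1/k_a) L₀ e^(−k_1 t_c) = (0.305/1.06) × 26.4 × e^(−0.305×1.306) = 0.2877 × 26.4 × 0.6715 = 5.101 mg/L.

t_c ≈ 1.31 d; D_c ≈ 5.10 mg/L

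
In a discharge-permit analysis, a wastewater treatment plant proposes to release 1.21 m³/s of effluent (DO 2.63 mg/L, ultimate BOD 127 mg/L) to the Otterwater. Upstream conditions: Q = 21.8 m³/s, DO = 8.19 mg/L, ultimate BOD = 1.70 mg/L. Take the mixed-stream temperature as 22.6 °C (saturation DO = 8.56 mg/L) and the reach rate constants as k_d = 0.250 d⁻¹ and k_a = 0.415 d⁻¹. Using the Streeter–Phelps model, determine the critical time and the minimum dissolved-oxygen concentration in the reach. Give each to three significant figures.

Mixed DO = (21.8×8.19 + 1.21×2.63)/(21.8+1.21) = 181.7/23.01 = 7.898 mg/L.
Mixed L₀ = (21.8×1.70 + 1.21×127)/(23.01) = 190.7/23.01 = 8.289 mg/L.
Initial deficit D₀ = C_s − DO₀ = 8.56 − 7.898 = 0.6624 mg/L.
t_c = (1/0.1650) ln[(0.415/0.250)(1 − 0.6624×0.1650/(0.250×8.289))] = 6.061 × ln(1.572) = 2.743 d.
D_c = (0.250/0.415) × 8.289 × e^(−0.250×2.743) = 0.6024 × 8.289 × 0.5037 = 2.515 mg/L.
Minimum DO = 8.56 − 2.515 = 6.045 mg/L.

t_c ≈ 2.74 d; minimum DO ≈ 6.04 mg/L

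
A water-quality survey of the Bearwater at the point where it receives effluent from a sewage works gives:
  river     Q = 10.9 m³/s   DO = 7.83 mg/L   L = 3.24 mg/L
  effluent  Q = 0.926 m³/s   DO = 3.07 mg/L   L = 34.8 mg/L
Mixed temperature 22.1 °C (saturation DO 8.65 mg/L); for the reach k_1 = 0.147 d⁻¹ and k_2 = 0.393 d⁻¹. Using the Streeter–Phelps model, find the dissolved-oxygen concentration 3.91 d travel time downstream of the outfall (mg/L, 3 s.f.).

DO ≈ 7.21 mg/L

Mixed DO = (10.9×7.83 + 0.926×3.07)/(10.9+0.926) = 88.19/11.83 = 7.457 mg/L.
Mixed L₀ = (10.9×3.24 + 0.926×34.8)/(11.83) = 67.54/11.83 = 5.711 mg/L.
Initial deficit D₀ = C_s − DO₀ = 8.65 − 7.457 = 1.193 mg/L.
D(3.91) = [0.147×5.711/(0.393−0.147)](e^(−0.147×3.91) − e^(−0.393×3.91)) + 1.193 e^(−0.393×3.91)
= 3.413 × (0.5628 − 0.2151) + 1.193 × 0.2151 = 1.443 mg/L.
DO = 8.65 − 1.443 = 7.207 mg/L.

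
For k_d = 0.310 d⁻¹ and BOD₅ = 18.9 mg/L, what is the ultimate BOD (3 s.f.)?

L₀ ≈ 24.0 mg/L

BOD₅ = L₀(1 − e^(−5k_d)) ⇒ L₀ = BOD₅ / (1 − e^(−5×0.310))
= 18.9 / (1 − 0.2122) = 18.9 / 0.7878 = 23.99 mg/L.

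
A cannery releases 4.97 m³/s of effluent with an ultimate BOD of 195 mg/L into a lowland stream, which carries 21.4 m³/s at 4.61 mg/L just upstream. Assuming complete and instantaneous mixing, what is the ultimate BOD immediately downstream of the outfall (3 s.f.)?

40.5 mg/L

Flow-weighted mixing: C = (Q_r C_r + Q_w C_w)/(Q_r + Q_w)
= (21.4×4.61 + 4.97×195)/(21.4 + 4.97) = 1068/26.37 = 40.49 mg/L.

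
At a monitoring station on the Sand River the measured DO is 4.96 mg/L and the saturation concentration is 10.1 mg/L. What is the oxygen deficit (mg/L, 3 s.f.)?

D ≈ 5.14 mg/L

D = C_s − C = 10.1 − 4.96 = 5.14 mg/L.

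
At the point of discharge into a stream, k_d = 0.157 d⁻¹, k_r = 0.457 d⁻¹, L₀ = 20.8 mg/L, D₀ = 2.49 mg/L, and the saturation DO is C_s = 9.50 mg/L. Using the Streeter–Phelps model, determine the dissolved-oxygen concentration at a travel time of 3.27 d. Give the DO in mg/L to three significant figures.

DO ≈ 4.87 mg/L

k_d L₀/(k_r−k_d) = 0.157×20.8/(0.457−0.157) = 3.266/0.3000 = 10.89 mg/L.
e^(−k_d t) = e^(−0.157×3.270) = 0.5985; e^(−k_r t) = e^(−0.457×3.270) = 0.2244.
D = 10.89 × (0.5985 − 0.2244) + 2.49 × 0.2244 = 4.072 + 0.5587 = 4.631 mg/L.
DO = C_s − D = 9.50 − 4.631 = 4.869 mg/L.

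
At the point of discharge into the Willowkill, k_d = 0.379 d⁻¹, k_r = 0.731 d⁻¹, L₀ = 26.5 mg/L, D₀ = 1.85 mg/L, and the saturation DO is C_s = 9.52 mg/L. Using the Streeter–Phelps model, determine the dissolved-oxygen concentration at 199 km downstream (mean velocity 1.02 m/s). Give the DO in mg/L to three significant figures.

Travel time t = x/v = 199 km / (1.02 m/s) = 199000 m / 1.02 m/s = 195100 s = 2.258 d.
k_d L₀/(k_r−k_d) = 0.379×26.5/(0.731−0.379) = 10.04/0.3520 = 28.53 mg/L.
e^(−k_d t) = e^(−0.379×2.258) = 0.4249; e^(−k_r t) = e^(−0.731×2.258) = 0.1919.
D = 28.53 × (0.4249 − 0.1919) + 1.85 × 0.1919 = 6.649 + 0.3551 = 7.004 mg/L.
DO = C_s − D = 9.52 − 7.004 = 2.516 mg/L.

DO ≈ 2.52 mg/L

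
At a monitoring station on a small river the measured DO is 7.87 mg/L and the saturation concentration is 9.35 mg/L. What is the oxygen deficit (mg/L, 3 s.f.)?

D ≈ 1.48 mg/L

D = C_s − C = 9.35 − 7.87 = 1.48 mg/L.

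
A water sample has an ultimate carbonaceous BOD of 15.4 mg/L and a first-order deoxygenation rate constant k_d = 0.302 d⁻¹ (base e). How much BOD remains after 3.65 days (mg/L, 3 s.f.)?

L_t = L₀ e^(−k_d t) = 15.4 × e^(−0.302×3.65) = 15.4 × 0.3321 = 5.114 mg/L.

L ≈ 5.11 mg/L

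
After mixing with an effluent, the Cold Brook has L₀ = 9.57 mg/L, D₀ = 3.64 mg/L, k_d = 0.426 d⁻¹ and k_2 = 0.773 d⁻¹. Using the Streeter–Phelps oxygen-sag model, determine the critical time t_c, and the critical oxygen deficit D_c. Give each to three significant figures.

t_c ≈ 0.649 d; D_c ≈ 4.00 mg/L

t_c = [1/(k_2−k_d)] ln[(k_2/k_d)(1 − D₀(k_2−k_d)/(k_d L₀))]
= [1/(0.773−0.426)] ln[(0.773/0.426)(1 − 3.64×0.3470/(0.426×9.57))]
= (1/0.3470) ln[1.815 × 0.6902] = 2.882 × ln(1.252) = 2.882 × 0.2250 = 0.6485 d.
D_c = (k_d/k_2) L₀ e^(−k_d t_c) = (0.426/0.773) × 9.57 × e^(−0.426×0.6485) = 0.5511 × 9.57 × 0.7586 = 4.001 mg/L.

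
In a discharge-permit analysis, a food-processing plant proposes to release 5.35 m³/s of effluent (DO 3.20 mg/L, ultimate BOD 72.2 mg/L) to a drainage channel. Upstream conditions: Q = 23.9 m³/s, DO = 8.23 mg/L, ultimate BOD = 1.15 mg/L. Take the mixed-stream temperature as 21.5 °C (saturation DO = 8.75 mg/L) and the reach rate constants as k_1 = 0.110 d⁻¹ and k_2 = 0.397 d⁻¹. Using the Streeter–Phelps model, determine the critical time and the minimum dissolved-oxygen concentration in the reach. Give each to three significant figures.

t_c ≈ 3.40 d; minimum DO ≈ 6.05 mg/L

Mixed DO = (23.9×8.23 + 5.35×3.20)/(23.9+5.35) = 213.8/29.25 = 7.310 mg/L.
Mixed L₀ = (23.9×1.15 + 5.35×72.2)/(29.25) = 413.8/29.25 = 14.15 mg/L.
Initial deficit D₀ = C_s − DO₀ = 8.75 − 7.310 = 1.440 mg/L.
t_c = (1/0.2870) ln[(0.397/0.110)(1 − 1.440×0.2870/(0.110×14.15))] = 3.484 × ln(2.650) = 3.396 d.
D_c = (0.110/0.397) × 14.15 × e^(−0.110×3.396) = 0.2771 × 14.15 × 0.6883 = 2.698 mg/L.
Minimum DO = 8.75 − 2.698 = 6.052 mg/L.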